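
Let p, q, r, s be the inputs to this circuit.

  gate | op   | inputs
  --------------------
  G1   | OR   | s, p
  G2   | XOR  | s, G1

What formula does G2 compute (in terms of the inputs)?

s XOR (s OR p)

G1 = s OR p
G2 = s XOR G1 = s XOR (s OR p)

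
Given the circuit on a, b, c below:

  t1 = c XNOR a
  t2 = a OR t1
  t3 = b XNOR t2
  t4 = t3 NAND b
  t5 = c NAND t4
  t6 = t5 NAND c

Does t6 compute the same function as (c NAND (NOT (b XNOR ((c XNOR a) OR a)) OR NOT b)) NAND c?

t1 = c XNOR a
t2 = a OR t1 = a OR (c XNOR a)
t3 = b XNOR t2 = b XNOR (a OR (c XNOR a))
t4 = t3 NAND b = (b XNOR (a OR (c XNOR a))) NAND b
t5 = c NAND t4 = c NAND ((b XNOR (a OR (c XNOR a))) NAND b)
t6 = t5 NAND c = (c NAND ((b XNOR (a OR (c XNOR a))) NAND b)) NAND c
At a=1, b=1, c=1: circuit gives 0, formula gives 0.
At a=0, b=0, c=0: circuit gives 1, formula gives 1.
Agrees on all 8 inputs.

Yes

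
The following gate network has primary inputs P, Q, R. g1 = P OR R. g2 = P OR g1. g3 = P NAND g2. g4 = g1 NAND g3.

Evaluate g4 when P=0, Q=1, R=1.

g1 = 0 OR 1 = 1
g2 = 0 OR 1 = 1
g3 = 0 NAND 1 = 1
g4 = 1 NAND 1 = 0

0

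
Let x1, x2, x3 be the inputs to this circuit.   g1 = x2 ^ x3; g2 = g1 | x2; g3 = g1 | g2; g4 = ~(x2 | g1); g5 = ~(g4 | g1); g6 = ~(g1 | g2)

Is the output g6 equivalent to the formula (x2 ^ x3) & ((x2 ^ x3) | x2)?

g1 = x2 ^ x3
g2 = g1 | x2 = (x2 ^ x3) | x2
g6 = ~(g1 | g2) = ~((x2 ^ x3) | ((x2 ^ x3) | x2))
At x1=0, x2=0, x3=0: circuit gives 1, formula gives 0.

No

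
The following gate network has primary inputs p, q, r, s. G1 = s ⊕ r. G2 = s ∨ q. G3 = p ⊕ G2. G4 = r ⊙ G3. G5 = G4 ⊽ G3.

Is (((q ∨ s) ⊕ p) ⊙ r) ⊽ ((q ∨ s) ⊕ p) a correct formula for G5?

G2 = s ∨ q
G3 = p ⊕ G2 = p ⊕ (s ∨ q)
G4 = r ⊙ G3 = r ⊙ (p ⊕ (s ∨ q))
G5 = G4 ⊽ G3 = (r ⊙ (p ⊕ (s ∨ q))) ⊽ (p ⊕ (s ∨ q))
At p=0, q=0, r=0, s=0: circuit gives 0, formula gives 0.
At p=0, q=0, r=1, s=0: circuit gives 1, formula gives 1.
Agrees on all 16 inputs.

Yes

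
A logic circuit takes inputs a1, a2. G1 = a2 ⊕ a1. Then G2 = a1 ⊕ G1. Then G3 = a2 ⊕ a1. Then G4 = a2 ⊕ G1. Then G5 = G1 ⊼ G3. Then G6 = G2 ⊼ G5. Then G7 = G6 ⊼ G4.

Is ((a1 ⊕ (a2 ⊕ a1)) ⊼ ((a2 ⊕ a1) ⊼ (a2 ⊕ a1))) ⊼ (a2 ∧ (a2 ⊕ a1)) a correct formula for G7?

G1 = a2 ⊕ a1
G2 = a1 ⊕ G1 = a1 ⊕ (a2 ⊕ a1)
G3 = a2 ⊕ a1
G4 = a2 ⊕ G1 = a2 ⊕ (a2 ⊕ a1)
G5 = G1 ⊼ G3 = (a2 ⊕ a1) ⊼ (a2 ⊕ a1)
G6 = G2 ⊼ G5 = (a1 ⊕ (a2 ⊕ a1)) ⊼ ((a2 ⊕ a1) ⊼ (a2 ⊕ a1))
G7 = G6 ⊼ G4 = ((a1 ⊕ (a2 ⊕ a1)) ⊼ ((a2 ⊕ a1) ⊼ (a2 ⊕ a1))) ⊼ (a2 ⊕ (a2 ⊕ a1))
At a1=0, a2=1: circuit gives 1, formula gives 0.

No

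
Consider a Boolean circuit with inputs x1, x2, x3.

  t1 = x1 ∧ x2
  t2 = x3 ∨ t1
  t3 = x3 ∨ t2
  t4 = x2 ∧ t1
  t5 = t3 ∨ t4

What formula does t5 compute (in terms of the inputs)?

(x3 ∨ (x3 ∨ (x1 ∧ x2))) ∨ (x2 ∧ (x1 ∧ x2))

t1 = x1 ∧ x2
t2 = x3 ∨ t1 = x3 ∨ (x1 ∧ x2)
t3 = x3 ∨ t2 = x3 ∨ (x3 ∨ (x1 ∧ x2))
t4 = x2 ∧ t1 = x2 ∧ (x1 ∧ x2)
t5 = t3 ∨ t4 = (x3 ∨ (x3 ∨ (x1 ∧ x2))) ∨ (x2 ∧ (x1 ∧ x2))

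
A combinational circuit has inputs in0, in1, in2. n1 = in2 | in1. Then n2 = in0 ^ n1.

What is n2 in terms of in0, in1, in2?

in0 ^ (in2 | in1)

n1 = in2 | in1
n2 = in0 ^ n1 = in0 ^ (in2 | in1)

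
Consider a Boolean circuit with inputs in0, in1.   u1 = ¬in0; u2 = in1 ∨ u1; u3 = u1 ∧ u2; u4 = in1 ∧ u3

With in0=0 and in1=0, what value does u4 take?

0

u1 = ¬0 = 1
u2 = 0 ∨ 1 = 1
u3 = 1 ∧ 1 = 1
u4 = 0 ∧ 1 = 0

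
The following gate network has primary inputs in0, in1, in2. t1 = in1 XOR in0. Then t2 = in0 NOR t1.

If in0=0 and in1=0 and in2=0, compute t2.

1

t1 = 0 XOR 0 = 0
t2 = 0 NOR 0 = 1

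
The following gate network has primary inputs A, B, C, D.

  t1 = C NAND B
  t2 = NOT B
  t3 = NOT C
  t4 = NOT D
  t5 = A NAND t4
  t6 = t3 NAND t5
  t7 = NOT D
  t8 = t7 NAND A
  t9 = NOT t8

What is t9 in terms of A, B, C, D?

NOT (NOT D NAND A)

t7 = NOT D
t8 = t7 NAND A = NOT D NAND A
t9 = NOT t8 = NOT (NOT D NAND A)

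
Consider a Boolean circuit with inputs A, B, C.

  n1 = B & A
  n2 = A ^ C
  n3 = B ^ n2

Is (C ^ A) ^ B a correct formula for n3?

Yes

n2 = A ^ C
n3 = B ^ n2 = B ^ (A ^ C)
At A=0, B=0, C=0: circuit gives 0, formula gives 0.
At A=0, B=0, C=1: circuit gives 1, formula gives 1.
Agrees on all 8 inputs.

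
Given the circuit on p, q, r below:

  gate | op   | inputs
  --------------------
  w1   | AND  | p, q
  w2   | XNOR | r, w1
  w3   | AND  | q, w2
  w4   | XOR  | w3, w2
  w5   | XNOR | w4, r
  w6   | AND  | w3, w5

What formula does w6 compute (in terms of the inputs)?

w1 = p AND q
w2 = r XNOR w1 = r XNOR (p AND q)
w3 = q AND w2 = q AND (r XNOR (p AND q))
w4 = w3 XOR w2 = (q AND (r XNOR (p AND q))) XOR (r XNOR (p AND q))
w5 = w4 XNOR r = ((q AND (r XNOR (p AND q))) XOR (r XNOR (p AND q))) XNOR r
w6 = w3 AND w5 = (q AND (r XNOR (p AND q))) AND (((q AND (r XNOR (p AND q))) XOR (r XNOR (p AND q))) XNOR r)

(q AND (r XNOR (p AND q))) AND (((q AND (r XNOR (p AND q))) XOR (r XNOR (p AND q))) XNOR r)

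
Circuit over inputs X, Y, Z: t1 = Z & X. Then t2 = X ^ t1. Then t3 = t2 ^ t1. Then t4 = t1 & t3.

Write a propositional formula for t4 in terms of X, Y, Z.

(Z & X) & ((X ^ (Z & X)) ^ (Z & X))

t1 = Z & X
t2 = X ^ t1 = X ^ (Z & X)
t3 = t2 ^ t1 = (X ^ (Z & X)) ^ (Z & X)
t4 = t1 & t3 = (Z & X) & ((X ^ (Z & X)) ^ (Z & X))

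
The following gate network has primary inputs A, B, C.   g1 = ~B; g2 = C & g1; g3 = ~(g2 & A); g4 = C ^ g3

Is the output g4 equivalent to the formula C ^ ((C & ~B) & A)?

No

g1 = ~B
g2 = C & g1 = C & ~B
g3 = ~(g2 & A) = ~((C & ~B) & A)
g4 = C ^ g3 = C ^ (~((C & ~B) & A))
At A=0, B=0, C=0: circuit gives 1, formula gives 0.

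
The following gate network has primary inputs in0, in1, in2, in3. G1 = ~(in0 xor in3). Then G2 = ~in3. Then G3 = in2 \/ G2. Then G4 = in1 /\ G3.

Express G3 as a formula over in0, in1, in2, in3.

in2 \/ ~in3

G2 = ~in3
G3 = in2 \/ G2 = in2 \/ ~in3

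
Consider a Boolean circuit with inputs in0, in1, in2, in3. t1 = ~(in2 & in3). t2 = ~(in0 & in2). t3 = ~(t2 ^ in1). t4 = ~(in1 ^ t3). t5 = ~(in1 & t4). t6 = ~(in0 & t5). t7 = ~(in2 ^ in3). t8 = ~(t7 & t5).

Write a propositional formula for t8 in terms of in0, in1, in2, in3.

t2 = ~(in0 & in2)
t3 = ~(t2 ^ in1) = ~((~(in0 & in2)) ^ in1)
t4 = ~(in1 ^ t3) = ~(in1 ^ (~((~(in0 & in2)) ^ in1)))
t5 = ~(in1 & t4) = ~(in1 & (~(in1 ^ (~((~(in0 & in2)) ^ in1)))))
t7 = ~(in2 ^ in3)
t8 = ~(t7 & t5) = ~((~(in2 ^ in3)) & (~(in1 & (~(in1 ^ (~((~(in0 & in2)) ^ in1)))))))

~((~(in2 ^ in3)) & (~(in1 & (~(in1 ^ (~((~(in0 & in2)) ^ in1)))))))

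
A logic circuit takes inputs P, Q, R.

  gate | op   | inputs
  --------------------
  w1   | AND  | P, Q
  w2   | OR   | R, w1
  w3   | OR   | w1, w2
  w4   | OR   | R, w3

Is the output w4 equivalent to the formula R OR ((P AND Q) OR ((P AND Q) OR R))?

Yes

w1 = P AND Q
w2 = R OR w1 = R OR (P AND Q)
w3 = w1 OR w2 = (P AND Q) OR (R OR (P AND Q))
w4 = R OR w3 = R OR ((P AND Q) OR (R OR (P AND Q)))
At P=0, Q=0, R=0: circuit gives 0, formula gives 0.
At P=0, Q=0, R=1: circuit gives 1, formula gives 1.
Agrees on all 8 inputs.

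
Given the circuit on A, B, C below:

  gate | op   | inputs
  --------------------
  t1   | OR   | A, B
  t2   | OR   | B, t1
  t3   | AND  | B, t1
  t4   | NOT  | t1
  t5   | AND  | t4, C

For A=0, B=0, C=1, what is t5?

1

t1 = 0 OR 0 = 0
t4 = NOT 0 = 1
t5 = 1 AND 1 = 1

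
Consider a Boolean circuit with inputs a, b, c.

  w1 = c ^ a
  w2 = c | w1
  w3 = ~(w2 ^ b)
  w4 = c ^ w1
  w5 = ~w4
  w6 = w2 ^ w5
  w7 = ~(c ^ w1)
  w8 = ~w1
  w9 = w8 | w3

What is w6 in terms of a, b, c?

(c | (c ^ a)) ^ ~(c ^ (c ^ a))

w1 = c ^ a
w2 = c | w1 = c | (c ^ a)
w4 = c ^ w1 = c ^ (c ^ a)
w5 = ~w4 = ~(c ^ (c ^ a))
w6 = w2 ^ w5 = (c | (c ^ a)) ^ ~(c ^ (c ^ a))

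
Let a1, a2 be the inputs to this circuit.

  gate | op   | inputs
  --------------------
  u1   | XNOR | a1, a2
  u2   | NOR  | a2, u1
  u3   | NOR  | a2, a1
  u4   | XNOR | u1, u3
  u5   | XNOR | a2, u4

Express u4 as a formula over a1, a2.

(a1 XNOR a2) XNOR (a2 NOR a1)

u1 = a1 XNOR a2
u3 = a2 NOR a1
u4 = u1 XNOR u3 = (a1 XNOR a2) XNOR (a2 NOR a1)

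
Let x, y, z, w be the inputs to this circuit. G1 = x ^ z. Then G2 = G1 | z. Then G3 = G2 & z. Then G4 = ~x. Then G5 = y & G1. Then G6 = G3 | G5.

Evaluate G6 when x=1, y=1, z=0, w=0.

G1 = 1 ^ 0 = 1
G2 = 1 | 0 = 1
G3 = 1 & 0 = 0
G5 = 1 & 1 = 1
G6 = 0 | 1 = 1

1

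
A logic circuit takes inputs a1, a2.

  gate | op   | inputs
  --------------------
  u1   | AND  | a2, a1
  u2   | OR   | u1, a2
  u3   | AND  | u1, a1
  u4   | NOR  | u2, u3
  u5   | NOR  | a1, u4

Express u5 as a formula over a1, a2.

u1 = a2 AND a1
u2 = u1 OR a2 = (a2 AND a1) OR a2
u3 = u1 AND a1 = (a2 AND a1) AND a1
u4 = u2 NOR u3 = ((a2 AND a1) OR a2) NOR ((a2 AND a1) AND a1)
u5 = a1 NOR u4 = a1 NOR (((a2 AND a1) OR a2) NOR ((a2 AND a1) AND a1))

a1 NOR (((a2 AND a1) OR a2) NOR ((a2 AND a1) AND a1))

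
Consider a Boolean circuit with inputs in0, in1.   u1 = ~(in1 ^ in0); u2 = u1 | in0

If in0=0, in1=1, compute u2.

0

u1 = ~(1 ^ 0) = 0
u2 = 0 | 0 = 0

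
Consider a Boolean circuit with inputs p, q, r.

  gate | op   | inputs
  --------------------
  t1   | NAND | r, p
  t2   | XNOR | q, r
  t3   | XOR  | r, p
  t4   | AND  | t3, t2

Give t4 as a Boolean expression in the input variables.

(r XOR p) AND (q XNOR r)

t2 = q XNOR r
t3 = r XOR p
t4 = t3 AND t2 = (r XOR p) AND (q XNOR r)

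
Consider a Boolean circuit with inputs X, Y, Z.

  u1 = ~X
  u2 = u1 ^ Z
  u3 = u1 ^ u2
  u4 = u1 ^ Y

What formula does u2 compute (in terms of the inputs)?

u1 = ~X
u2 = u1 ^ Z = ~X ^ Z

~X ^ Z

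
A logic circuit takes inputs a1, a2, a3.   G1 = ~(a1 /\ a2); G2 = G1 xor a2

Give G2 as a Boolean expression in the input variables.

(~(a1 /\ a2)) xor a2

G1 = ~(a1 /\ a2)
G2 = G1 xor a2 = (~(a1 /\ a2)) xor a2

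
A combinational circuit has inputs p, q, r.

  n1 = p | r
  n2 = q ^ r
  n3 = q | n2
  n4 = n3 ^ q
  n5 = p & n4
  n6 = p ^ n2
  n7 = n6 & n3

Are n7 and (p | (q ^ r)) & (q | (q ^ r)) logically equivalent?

n2 = q ^ r
n3 = q | n2 = q | (q ^ r)
n6 = p ^ n2 = p ^ (q ^ r)
n7 = n6 & n3 = (p ^ (q ^ r)) & (q | (q ^ r))
At p=1, q=0, r=1: circuit gives 0, formula gives 1.

No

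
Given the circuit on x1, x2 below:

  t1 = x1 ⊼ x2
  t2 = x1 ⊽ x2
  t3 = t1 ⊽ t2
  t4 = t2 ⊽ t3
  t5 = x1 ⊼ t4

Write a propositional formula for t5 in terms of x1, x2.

x1 ⊼ ((x1 ⊽ x2) ⊽ ((x1 ⊼ x2) ⊽ (x1 ⊽ x2)))

t1 = x1 ⊼ x2
t2 = x1 ⊽ x2
t3 = t1 ⊽ t2 = (x1 ⊼ x2) ⊽ (x1 ⊽ x2)
t4 = t2 ⊽ t3 = (x1 ⊽ x2) ⊽ ((x1 ⊼ x2) ⊽ (x1 ⊽ x2))
t5 = x1 ⊼ t4 = x1 ⊼ ((x1 ⊽ x2) ⊽ ((x1 ⊼ x2) ⊽ (x1 ⊽ x2)))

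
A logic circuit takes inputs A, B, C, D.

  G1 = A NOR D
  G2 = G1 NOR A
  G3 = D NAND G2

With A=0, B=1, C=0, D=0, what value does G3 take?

G1 = 0 NOR 0 = 1
G2 = 1 NOR 0 = 0
G3 = 0 NAND 0 = 1

1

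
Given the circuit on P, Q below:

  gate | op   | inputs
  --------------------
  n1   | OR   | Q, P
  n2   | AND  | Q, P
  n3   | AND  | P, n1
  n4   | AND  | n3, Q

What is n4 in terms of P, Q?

(P AND (Q OR P)) AND Q

n1 = Q OR P
n3 = P AND n1 = P AND (Q OR P)
n4 = n3 AND Q = (P AND (Q OR P)) AND Q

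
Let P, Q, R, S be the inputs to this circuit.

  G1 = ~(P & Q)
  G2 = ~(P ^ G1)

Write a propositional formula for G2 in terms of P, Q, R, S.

G1 = ~(P & Q)
G2 = ~(P ^ G1) = ~(P ^ (~(P & Q)))

~(P ^ (~(P & Q)))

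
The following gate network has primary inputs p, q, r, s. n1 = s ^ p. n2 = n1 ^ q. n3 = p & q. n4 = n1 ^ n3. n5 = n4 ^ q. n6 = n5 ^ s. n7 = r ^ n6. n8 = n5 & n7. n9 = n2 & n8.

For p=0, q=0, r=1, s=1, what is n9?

n1 = 1 ^ 0 = 1
n2 = 1 ^ 0 = 1
n3 = 0 & 0 = 0
n4 = 1 ^ 0 = 1
n5 = 1 ^ 0 = 1
n6 = 1 ^ 1 = 0
n7 = 1 ^ 0 = 1
n8 = 1 & 1 = 1
n9 = 1 & 1 = 1

1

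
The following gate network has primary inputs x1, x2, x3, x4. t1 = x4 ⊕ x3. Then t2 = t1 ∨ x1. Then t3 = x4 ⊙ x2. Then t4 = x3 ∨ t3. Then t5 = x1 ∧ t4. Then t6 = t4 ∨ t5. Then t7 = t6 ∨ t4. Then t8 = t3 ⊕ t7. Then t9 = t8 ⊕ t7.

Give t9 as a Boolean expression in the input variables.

t3 = x4 ⊙ x2
t4 = x3 ∨ t3 = x3 ∨ (x4 ⊙ x2)
t5 = x1 ∧ t4 = x1 ∧ (x3 ∨ (x4 ⊙ x2))
t6 = t4 ∨ t5 = (x3 ∨ (x4 ⊙ x2)) ∨ (x1 ∧ (x3 ∨ (x4 ⊙ x2)))
t7 = t6 ∨ t4 = ((x3 ∨ (x4 ⊙ x2)) ∨ (x1 ∧ (x3 ∨ (x4 ⊙ x2)))) ∨ (x3 ∨ (x4 ⊙ x2))
t8 = t3 ⊕ t7 = (x4 ⊙ x2) ⊕ (((x3 ∨ (x4 ⊙ x2)) ∨ (x1 ∧ (x3 ∨ (x4 ⊙ x2)))) ∨ (x3 ∨ (x4 ⊙ x2)))
t9 = t8 ⊕ t7 = ((x4 ⊙ x2) ⊕ (((x3 ∨ (x4 ⊙ x2)) ∨ (x1 ∧ (x3 ∨ (x4 ⊙ x2)))) ∨ (x3 ∨ (x4 ⊙ x2)))) ⊕ (((x3 ∨ (x4 ⊙ x2)) ∨ (x1 ∧ (x3 ∨ (x4 ⊙ x2)))) ∨ (x3 ∨ (x4 ⊙ x2)))

((x4 ⊙ x2) ⊕ (((x3 ∨ (x4 ⊙ x2)) ∨ (x1 ∧ (x3 ∨ (x4 ⊙ x2)))) ∨ (x3 ∨ (x4 ⊙ x2)))) ⊕ (((x3 ∨ (x4 ⊙ x2)) ∨ (x1 ∧ (x3 ∨ (x4 ⊙ x2)))) ∨ (x3 ∨ (x4 ⊙ x2)))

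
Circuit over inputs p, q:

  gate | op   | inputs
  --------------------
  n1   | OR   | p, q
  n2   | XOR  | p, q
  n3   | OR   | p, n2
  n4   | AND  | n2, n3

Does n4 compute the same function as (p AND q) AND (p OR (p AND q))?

n2 = p XOR q
n3 = p OR n2 = p OR (p XOR q)
n4 = n2 AND n3 = (p XOR q) AND (p OR (p XOR q))
At p=0, q=1: circuit gives 1, formula gives 0.

No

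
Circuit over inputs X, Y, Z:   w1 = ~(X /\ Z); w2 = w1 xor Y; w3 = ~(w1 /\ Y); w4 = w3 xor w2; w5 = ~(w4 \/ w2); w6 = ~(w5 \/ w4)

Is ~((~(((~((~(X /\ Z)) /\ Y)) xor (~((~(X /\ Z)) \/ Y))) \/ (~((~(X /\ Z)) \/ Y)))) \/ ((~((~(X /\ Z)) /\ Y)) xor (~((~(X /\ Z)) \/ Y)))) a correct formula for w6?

No

w1 = ~(X /\ Z)
w2 = w1 xor Y = (~(X /\ Z)) xor Y
w3 = ~(w1 /\ Y) = ~((~(X /\ Z)) /\ Y)
w4 = w3 xor w2 = (~((~(X /\ Z)) /\ Y)) xor ((~(X /\ Z)) xor Y)
w5 = ~(w4 \/ w2) = ~(((~((~(X /\ Z)) /\ Y)) xor ((~(X /\ Z)) xor Y)) \/ ((~(X /\ Z)) xor Y))
w6 = ~(w5 \/ w4) = ~((~(((~((~(X /\ Z)) /\ Y)) xor ((~(X /\ Z)) xor Y)) \/ ((~(X /\ Z)) xor Y))) \/ ((~((~(X /\ Z)) /\ Y)) xor ((~(X /\ Z)) xor Y)))
At X=0, Y=0, Z=0: circuit gives 1, formula gives 0.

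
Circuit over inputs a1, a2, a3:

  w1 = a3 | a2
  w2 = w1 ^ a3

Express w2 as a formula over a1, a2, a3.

(a3 | a2) ^ a3

w1 = a3 | a2
w2 = w1 ^ a3 = (a3 | a2) ^ a3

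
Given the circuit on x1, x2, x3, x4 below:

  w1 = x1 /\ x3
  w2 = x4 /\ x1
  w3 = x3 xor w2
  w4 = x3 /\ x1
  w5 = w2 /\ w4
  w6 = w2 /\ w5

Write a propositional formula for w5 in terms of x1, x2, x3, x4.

w2 = x4 /\ x1
w4 = x3 /\ x1
w5 = w2 /\ w4 = (x4 /\ x1) /\ (x3 /\ x1)

(x4 /\ x1) /\ (x3 /\ x1)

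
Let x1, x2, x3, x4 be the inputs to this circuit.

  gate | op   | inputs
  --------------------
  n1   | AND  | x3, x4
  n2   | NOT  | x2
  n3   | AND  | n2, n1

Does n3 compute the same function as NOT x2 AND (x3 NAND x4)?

No

n1 = x3 AND x4
n2 = NOT x2
n3 = n2 AND n1 = NOT x2 AND (x3 AND x4)
At x1=0, x2=0, x3=0, x4=0: circuit gives 0, formula gives 1.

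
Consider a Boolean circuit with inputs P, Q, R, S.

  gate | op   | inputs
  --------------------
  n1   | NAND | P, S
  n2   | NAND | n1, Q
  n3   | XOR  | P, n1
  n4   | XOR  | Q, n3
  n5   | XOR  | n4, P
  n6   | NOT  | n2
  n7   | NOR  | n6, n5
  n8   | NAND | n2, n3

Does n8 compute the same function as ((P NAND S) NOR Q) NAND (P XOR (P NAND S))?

n1 = P NAND S
n2 = n1 NAND Q = (P NAND S) NAND Q
n3 = P XOR n1 = P XOR (P NAND S)
n8 = n2 NAND n3 = ((P NAND S) NAND Q) NAND (P XOR (P NAND S))
At P=0, Q=0, R=0, S=0: circuit gives 0, formula gives 1.

No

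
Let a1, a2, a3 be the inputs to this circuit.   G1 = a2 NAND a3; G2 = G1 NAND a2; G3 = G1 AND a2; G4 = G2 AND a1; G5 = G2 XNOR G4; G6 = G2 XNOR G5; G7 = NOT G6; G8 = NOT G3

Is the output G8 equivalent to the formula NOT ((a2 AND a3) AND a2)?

No

G1 = a2 NAND a3
G3 = G1 AND a2 = (a2 NAND a3) AND a2
G8 = NOT G3 = NOT ((a2 NAND a3) AND a2)
At a1=0, a2=1, a3=0: circuit gives 0, formula gives 1.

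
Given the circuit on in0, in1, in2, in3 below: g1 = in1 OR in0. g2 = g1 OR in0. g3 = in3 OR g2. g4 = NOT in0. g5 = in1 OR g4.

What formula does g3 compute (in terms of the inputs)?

g1 = in1 OR in0
g2 = g1 OR in0 = (in1 OR in0) OR in0
g3 = in3 OR g2 = in3 OR ((in1 OR in0) OR in0)

in3 OR ((in1 OR in0) OR in0)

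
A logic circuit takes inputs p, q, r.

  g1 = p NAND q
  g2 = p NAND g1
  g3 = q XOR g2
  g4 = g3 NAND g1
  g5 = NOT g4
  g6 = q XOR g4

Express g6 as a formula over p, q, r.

q XOR ((q XOR (p NAND (p NAND q))) NAND (p NAND q))

g1 = p NAND q
g2 = p NAND g1 = p NAND (p NAND q)
g3 = q XOR g2 = q XOR (p NAND (p NAND q))
g4 = g3 NAND g1 = (q XOR (p NAND (p NAND q))) NAND (p NAND q)
g6 = q XOR g4 = q XOR ((q XOR (p NAND (p NAND q))) NAND (p NAND q))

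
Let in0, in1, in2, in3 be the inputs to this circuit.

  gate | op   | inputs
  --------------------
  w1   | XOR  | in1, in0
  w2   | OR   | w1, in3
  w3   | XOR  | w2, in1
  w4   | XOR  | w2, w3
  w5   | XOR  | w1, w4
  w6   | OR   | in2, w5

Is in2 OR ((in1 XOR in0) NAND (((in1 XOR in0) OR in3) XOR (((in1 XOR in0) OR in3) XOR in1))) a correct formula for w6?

w1 = in1 XOR in0
w2 = w1 OR in3 = (in1 XOR in0) OR in3
w3 = w2 XOR in1 = ((in1 XOR in0) OR in3) XOR in1
w4 = w2 XOR w3 = ((in1 XOR in0) OR in3) XOR (((in1 XOR in0) OR in3) XOR in1)
w5 = w1 XOR w4 = (in1 XOR in0) XOR (((in1 XOR in0) OR in3) XOR (((in1 XOR in0) OR in3) XOR in1))
w6 = in2 OR w5 = in2 OR ((in1 XOR in0) XOR (((in1 XOR in0) OR in3) XOR (((in1 XOR in0) OR in3) XOR in1)))
At in0=0, in1=0, in2=0, in3=0: circuit gives 0, formula gives 1.

No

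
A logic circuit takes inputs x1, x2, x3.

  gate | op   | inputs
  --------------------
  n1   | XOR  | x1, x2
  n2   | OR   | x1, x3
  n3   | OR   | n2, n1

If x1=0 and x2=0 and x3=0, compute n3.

0

n1 = 0 XOR 0 = 0
n2 = 0 OR 0 = 0
n3 = 0 OR 0 = 0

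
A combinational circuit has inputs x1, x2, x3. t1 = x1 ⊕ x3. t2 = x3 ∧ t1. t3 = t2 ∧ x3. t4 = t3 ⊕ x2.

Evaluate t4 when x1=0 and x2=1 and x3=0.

t1 = 0 ⊕ 0 = 0
t2 = 0 ∧ 0 = 0
t3 = 0 ∧ 0 = 0
t4 = 0 ⊕ 1 = 1

1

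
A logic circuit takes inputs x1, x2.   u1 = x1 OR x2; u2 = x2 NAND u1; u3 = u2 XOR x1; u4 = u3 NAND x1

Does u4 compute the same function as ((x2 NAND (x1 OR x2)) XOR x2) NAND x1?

No

u1 = x1 OR x2
u2 = x2 NAND u1 = x2 NAND (x1 OR x2)
u3 = u2 XOR x1 = (x2 NAND (x1 OR x2)) XOR x1
u4 = u3 NAND x1 = ((x2 NAND (x1 OR x2)) XOR x1) NAND x1
At x1=1, x2=0: circuit gives 1, formula gives 0.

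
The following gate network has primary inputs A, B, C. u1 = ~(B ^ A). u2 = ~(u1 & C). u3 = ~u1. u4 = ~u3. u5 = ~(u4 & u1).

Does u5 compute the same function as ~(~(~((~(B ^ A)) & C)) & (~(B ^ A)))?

No

u1 = ~(B ^ A)
u3 = ~u1 = ~(~(B ^ A))
u4 = ~u3 = ~~(~(B ^ A))
u5 = ~(u4 & u1) = ~(~~(~(B ^ A)) & (~(B ^ A)))
At A=0, B=0, C=0: circuit gives 0, formula gives 1.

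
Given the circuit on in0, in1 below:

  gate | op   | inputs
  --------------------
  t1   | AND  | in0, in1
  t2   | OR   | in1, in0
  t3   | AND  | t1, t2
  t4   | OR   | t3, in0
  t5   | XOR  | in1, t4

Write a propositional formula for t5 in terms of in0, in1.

in1 XOR (((in0 AND in1) AND (in1 OR in0)) OR in0)

t1 = in0 AND in1
t2 = in1 OR in0
t3 = t1 AND t2 = (in0 AND in1) AND (in1 OR in0)
t4 = t3 OR in0 = ((in0 AND in1) AND (in1 OR in0)) OR in0
t5 = in1 XOR t4 = in1 XOR (((in0 AND in1) AND (in1 OR in0)) OR in0)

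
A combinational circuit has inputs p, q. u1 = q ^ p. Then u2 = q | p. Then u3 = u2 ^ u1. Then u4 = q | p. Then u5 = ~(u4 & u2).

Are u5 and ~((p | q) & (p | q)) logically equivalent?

Yes

u2 = q | p
u4 = q | p
u5 = ~(u4 & u2) = ~((q | p) & (q | p))
At p=0, q=1: circuit gives 0, formula gives 0.
At p=0, q=0: circuit gives 1, formula gives 1.
Agrees on all 4 inputs.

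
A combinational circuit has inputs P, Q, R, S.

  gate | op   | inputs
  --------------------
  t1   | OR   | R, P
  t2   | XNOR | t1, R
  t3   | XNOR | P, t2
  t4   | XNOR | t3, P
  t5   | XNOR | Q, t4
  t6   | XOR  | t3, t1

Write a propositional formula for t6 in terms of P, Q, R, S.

t1 = R OR P
t2 = t1 XNOR R = (R OR P) XNOR R
t3 = P XNOR t2 = P XNOR ((R OR P) XNOR R)
t6 = t3 XOR t1 = (P XNOR ((R OR P) XNOR R)) XOR (R OR P)

(P XNOR ((R OR P) XNOR R)) XOR (R OR P)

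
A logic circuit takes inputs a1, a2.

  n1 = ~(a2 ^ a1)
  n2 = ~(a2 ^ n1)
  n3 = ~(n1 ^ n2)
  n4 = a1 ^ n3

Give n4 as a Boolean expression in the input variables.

a1 ^ (~((~(a2 ^ a1)) ^ (~(a2 ^ (~(a2 ^ a1))))))

n1 = ~(a2 ^ a1)
n2 = ~(a2 ^ n1) = ~(a2 ^ (~(a2 ^ a1)))
n3 = ~(n1 ^ n2) = ~((~(a2 ^ a1)) ^ (~(a2 ^ (~(a2 ^ a1)))))
n4 = a1 ^ n3 = a1 ^ (~((~(a2 ^ a1)) ^ (~(a2 ^ (~(a2 ^ a1))))))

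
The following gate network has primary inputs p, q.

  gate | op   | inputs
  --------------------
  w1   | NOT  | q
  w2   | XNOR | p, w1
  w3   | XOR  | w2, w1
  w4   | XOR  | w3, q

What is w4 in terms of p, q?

((p XNOR NOT q) XOR NOT q) XOR q

w1 = NOT q
w2 = p XNOR w1 = p XNOR NOT q
w3 = w2 XOR w1 = (p XNOR NOT q) XOR NOT q
w4 = w3 XOR q = ((p XNOR NOT q) XOR NOT q) XOR q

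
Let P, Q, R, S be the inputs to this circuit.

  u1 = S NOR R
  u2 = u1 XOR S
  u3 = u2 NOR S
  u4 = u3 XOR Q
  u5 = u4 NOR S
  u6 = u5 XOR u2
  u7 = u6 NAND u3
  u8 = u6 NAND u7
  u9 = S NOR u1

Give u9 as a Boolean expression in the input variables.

S NOR (S NOR R)

u1 = S NOR R
u9 = S NOR u1 = S NOR (S NOR R)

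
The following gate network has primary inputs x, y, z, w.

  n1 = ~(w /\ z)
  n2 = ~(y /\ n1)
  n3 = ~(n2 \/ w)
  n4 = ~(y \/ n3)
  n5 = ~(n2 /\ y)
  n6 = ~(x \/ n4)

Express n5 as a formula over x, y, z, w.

n1 = ~(w /\ z)
n2 = ~(y /\ n1) = ~(y /\ (~(w /\ z)))
n5 = ~(n2 /\ y) = ~((~(y /\ (~(w /\ z)))) /\ y)

~((~(y /\ (~(w /\ z)))) /\ y)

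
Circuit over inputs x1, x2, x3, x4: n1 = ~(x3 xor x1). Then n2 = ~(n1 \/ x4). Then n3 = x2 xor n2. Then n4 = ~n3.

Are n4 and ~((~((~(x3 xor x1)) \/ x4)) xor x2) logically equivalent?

n1 = ~(x3 xor x1)
n2 = ~(n1 \/ x4) = ~((~(x3 xor x1)) \/ x4)
n3 = x2 xor n2 = x2 xor (~((~(x3 xor x1)) \/ x4))
n4 = ~n3 = ~(x2 xor (~((~(x3 xor x1)) \/ x4)))
At x1=0, x2=0, x3=1, x4=0: circuit gives 0, formula gives 0.
At x1=0, x2=0, x3=0, x4=0: circuit gives 1, formula gives 1.
Agrees on all 16 inputs.

Yes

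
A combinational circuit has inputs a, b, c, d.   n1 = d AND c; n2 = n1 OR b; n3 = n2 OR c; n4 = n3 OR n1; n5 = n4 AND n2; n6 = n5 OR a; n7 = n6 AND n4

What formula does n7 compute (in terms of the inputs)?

((((((d AND c) OR b) OR c) OR (d AND c)) AND ((d AND c) OR b)) OR a) AND ((((d AND c) OR b) OR c) OR (d AND c))

n1 = d AND c
n2 = n1 OR b = (d AND c) OR b
n3 = n2 OR c = ((d AND c) OR b) OR c
n4 = n3 OR n1 = (((d AND c) OR b) OR c) OR (d AND c)
n5 = n4 AND n2 = ((((d AND c) OR b) OR c) OR (d AND c)) AND ((d AND c) OR b)
n6 = n5 OR a = (((((d AND c) OR b) OR c) OR (d AND c)) AND ((d AND c) OR b)) OR a
n7 = n6 AND n4 = ((((((d AND c) OR b) OR c) OR (d AND c)) AND ((d AND c) OR b)) OR a) AND ((((d AND c) OR b) OR c) OR (d AND c))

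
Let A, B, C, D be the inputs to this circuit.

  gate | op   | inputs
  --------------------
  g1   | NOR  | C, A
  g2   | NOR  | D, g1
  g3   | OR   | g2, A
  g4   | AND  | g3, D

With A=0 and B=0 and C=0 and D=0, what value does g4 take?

0

g1 = 0 NOR 0 = 1
g2 = 0 NOR 1 = 0
g3 = 0 OR 0 = 0
g4 = 0 AND 0 = 0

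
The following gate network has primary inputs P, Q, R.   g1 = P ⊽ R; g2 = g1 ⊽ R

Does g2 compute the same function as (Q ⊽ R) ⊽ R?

g1 = P ⊽ R
g2 = g1 ⊽ R = (P ⊽ R) ⊽ R
At P=0, Q=1, R=0: circuit gives 0, formula gives 1.

No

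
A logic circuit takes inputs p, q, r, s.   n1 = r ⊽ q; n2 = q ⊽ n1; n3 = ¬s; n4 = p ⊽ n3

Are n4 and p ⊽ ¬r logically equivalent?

n3 = ¬s
n4 = p ⊽ n3 = p ⊽ ¬s
At p=0, q=0, r=0, s=1: circuit gives 1, formula gives 0.

No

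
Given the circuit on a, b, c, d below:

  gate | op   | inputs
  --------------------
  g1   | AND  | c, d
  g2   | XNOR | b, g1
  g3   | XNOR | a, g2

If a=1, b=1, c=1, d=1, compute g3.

1

g1 = 1 AND 1 = 1
g2 = 1 XNOR 1 = 1
g3 = 1 XNOR 1 = 1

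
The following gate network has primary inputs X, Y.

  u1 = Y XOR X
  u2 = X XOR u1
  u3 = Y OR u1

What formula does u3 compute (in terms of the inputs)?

u1 = Y XOR X
u3 = Y OR u1 = Y OR (Y XOR X)

Y OR (Y XOR X)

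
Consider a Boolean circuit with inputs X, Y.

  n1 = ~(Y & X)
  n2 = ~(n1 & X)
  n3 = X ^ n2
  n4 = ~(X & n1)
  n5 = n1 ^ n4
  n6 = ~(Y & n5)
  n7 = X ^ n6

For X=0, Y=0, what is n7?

1

n1 = ~(0 & 0) = 1
n4 = ~(0 & 1) = 1
n5 = 1 ^ 1 = 0
n6 = ~(0 & 0) = 1
n7 = 0 ^ 1 = 1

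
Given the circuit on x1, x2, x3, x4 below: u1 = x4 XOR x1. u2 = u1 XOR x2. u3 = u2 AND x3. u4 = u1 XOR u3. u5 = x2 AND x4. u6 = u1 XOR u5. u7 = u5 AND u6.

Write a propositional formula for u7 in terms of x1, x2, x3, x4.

u1 = x4 XOR x1
u5 = x2 AND x4
u6 = u1 XOR u5 = (x4 XOR x1) XOR (x2 AND x4)
u7 = u5 AND u6 = (x2 AND x4) AND ((x4 XOR x1) XOR (x2 AND x4))

(x2 AND x4) AND ((x4 XOR x1) XOR (x2 AND x4))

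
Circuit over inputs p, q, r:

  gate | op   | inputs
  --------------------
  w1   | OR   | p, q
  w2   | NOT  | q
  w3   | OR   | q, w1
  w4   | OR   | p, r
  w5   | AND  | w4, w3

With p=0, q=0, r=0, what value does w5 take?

0

w1 = 0 OR 0 = 0
w3 = 0 OR 0 = 0
w4 = 0 OR 0 = 0
w5 = 0 AND 0 = 0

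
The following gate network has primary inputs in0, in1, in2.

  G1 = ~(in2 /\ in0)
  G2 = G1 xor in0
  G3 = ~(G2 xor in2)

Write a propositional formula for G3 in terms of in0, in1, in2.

~(((~(in2 /\ in0)) xor in0) xor in2)

G1 = ~(in2 /\ in0)
G2 = G1 xor in0 = (~(in2 /\ in0)) xor in0
G3 = ~(G2 xor in2) = ~(((~(in2 /\ in0)) xor in0) xor in2)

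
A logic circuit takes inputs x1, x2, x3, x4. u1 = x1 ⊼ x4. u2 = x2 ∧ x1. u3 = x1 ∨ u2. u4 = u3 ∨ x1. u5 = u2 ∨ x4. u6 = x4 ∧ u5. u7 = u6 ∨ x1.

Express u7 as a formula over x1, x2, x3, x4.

(x4 ∧ ((x2 ∧ x1) ∨ x4)) ∨ x1

u2 = x2 ∧ x1
u5 = u2 ∨ x4 = (x2 ∧ x1) ∨ x4
u6 = x4 ∧ u5 = x4 ∧ ((x2 ∧ x1) ∨ x4)
u7 = u6 ∨ x1 = (x4 ∧ ((x2 ∧ x1) ∨ x4)) ∨ x1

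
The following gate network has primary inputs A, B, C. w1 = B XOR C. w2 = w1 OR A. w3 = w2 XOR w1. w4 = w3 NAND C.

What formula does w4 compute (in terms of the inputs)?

w1 = B XOR C
w2 = w1 OR A = (B XOR C) OR A
w3 = w2 XOR w1 = ((B XOR C) OR A) XOR (B XOR C)
w4 = w3 NAND C = (((B XOR C) OR A) XOR (B XOR C)) NAND C

(((B XOR C) OR A) XOR (B XOR C)) NAND C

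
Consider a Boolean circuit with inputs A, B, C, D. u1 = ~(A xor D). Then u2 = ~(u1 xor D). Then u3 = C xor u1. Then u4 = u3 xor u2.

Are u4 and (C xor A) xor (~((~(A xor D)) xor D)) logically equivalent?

No

u1 = ~(A xor D)
u2 = ~(u1 xor D) = ~((~(A xor D)) xor D)
u3 = C xor u1 = C xor (~(A xor D))
u4 = u3 xor u2 = (C xor (~(A xor D))) xor (~((~(A xor D)) xor D))
At A=0, B=0, C=0, D=0: circuit gives 1, formula gives 0.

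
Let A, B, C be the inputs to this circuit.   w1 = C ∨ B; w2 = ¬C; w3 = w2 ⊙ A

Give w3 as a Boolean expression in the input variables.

¬C ⊙ A

w2 = ¬C
w3 = w2 ⊙ A = ¬C ⊙ A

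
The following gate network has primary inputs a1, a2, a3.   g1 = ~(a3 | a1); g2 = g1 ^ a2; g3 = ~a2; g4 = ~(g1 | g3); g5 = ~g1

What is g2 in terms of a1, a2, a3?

(~(a3 | a1)) ^ a2

g1 = ~(a3 | a1)
g2 = g1 ^ a2 = (~(a3 | a1)) ^ a2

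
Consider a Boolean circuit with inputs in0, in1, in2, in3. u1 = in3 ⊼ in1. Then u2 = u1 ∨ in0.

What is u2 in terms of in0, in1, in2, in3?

u1 = in3 ⊼ in1
u2 = u1 ∨ in0 = (in3 ⊼ in1) ∨ in0

(in3 ⊼ in1) ∨ in0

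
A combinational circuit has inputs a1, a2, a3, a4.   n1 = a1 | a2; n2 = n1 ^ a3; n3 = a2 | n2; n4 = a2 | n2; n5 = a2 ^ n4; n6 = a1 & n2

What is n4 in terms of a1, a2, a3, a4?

n1 = a1 | a2
n2 = n1 ^ a3 = (a1 | a2) ^ a3
n4 = a2 | n2 = a2 | ((a1 | a2) ^ a3)

a2 | ((a1 | a2) ^ a3)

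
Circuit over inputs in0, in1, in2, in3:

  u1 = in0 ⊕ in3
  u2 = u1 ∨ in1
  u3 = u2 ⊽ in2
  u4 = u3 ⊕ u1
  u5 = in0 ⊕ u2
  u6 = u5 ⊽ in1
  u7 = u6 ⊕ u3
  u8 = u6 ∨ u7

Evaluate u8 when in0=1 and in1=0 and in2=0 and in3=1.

u1 = 1 ⊕ 1 = 0
u2 = 0 ∨ 0 = 0
u3 = 0 ⊽ 0 = 1
u5 = 1 ⊕ 0 = 1
u6 = 1 ⊽ 0 = 0
u7 = 0 ⊕ 1 = 1
u8 = 0 ∨ 1 = 1

1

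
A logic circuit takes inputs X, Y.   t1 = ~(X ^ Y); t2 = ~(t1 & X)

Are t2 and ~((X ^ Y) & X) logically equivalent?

t1 = ~(X ^ Y)
t2 = ~(t1 & X) = ~((~(X ^ Y)) & X)
At X=1, Y=0: circuit gives 1, formula gives 0.

No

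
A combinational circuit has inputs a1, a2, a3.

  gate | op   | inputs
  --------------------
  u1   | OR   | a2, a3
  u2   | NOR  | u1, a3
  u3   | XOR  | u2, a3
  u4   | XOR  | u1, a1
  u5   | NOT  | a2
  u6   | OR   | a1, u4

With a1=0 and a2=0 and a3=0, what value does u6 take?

0

u1 = 0 OR 0 = 0
u4 = 0 XOR 0 = 0
u6 = 0 OR 0 = 0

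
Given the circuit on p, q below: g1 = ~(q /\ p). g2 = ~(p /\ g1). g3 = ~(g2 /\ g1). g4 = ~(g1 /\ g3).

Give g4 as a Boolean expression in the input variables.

~((~(q /\ p)) /\ (~((~(p /\ (~(q /\ p)))) /\ (~(q /\ p)))))

g1 = ~(q /\ p)
g2 = ~(p /\ g1) = ~(p /\ (~(q /\ p)))
g3 = ~(g2 /\ g1) = ~((~(p /\ (~(q /\ p)))) /\ (~(q /\ p)))
g4 = ~(g1 /\ g3) = ~((~(q /\ p)) /\ (~((~(p /\ (~(q /\ p)))) /\ (~(q /\ p)))))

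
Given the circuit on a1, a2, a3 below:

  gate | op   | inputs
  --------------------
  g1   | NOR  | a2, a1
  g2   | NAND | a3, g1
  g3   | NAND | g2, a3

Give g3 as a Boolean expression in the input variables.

g1 = a2 NOR a1
g2 = a3 NAND g1 = a3 NAND (a2 NOR a1)
g3 = g2 NAND a3 = (a3 NAND (a2 NOR a1)) NAND a3

(a3 NAND (a2 NOR a1)) NAND a3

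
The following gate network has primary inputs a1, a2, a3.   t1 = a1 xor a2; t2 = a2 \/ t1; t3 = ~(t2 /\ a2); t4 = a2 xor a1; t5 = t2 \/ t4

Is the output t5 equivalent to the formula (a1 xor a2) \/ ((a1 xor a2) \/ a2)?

Yes

t1 = a1 xor a2
t2 = a2 \/ t1 = a2 \/ (a1 xor a2)
t4 = a2 xor a1
t5 = t2 \/ t4 = (a2 \/ (a1 xor a2)) \/ (a2 xor a1)
At a1=0, a2=0, a3=0: circuit gives 0, formula gives 0.
At a1=0, a2=1, a3=0: circuit gives 1, formula gives 1.
Agrees on all 8 inputs.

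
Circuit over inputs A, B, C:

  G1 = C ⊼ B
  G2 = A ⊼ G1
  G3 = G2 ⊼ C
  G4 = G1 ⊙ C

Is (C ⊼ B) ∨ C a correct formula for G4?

No

G1 = C ⊼ B
G4 = G1 ⊙ C = (C ⊼ B) ⊙ C
At A=0, B=0, C=0: circuit gives 0, formula gives 1.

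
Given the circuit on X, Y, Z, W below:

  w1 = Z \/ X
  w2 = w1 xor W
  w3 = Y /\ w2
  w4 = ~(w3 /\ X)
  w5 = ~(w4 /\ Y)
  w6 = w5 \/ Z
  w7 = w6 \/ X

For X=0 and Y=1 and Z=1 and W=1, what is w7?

w1 = 1 \/ 0 = 1
w2 = 1 xor 1 = 0
w3 = 1 /\ 0 = 0
w4 = ~(0 /\ 0) = 1
w5 = ~(1 /\ 1) = 0
w6 = 0 \/ 1 = 1
w7 = 1 \/ 0 = 1

1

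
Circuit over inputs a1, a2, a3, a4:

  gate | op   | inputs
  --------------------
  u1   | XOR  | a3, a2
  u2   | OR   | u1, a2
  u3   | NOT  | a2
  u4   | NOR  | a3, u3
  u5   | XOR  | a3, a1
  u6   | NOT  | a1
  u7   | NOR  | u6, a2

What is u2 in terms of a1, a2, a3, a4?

(a3 XOR a2) OR a2

u1 = a3 XOR a2
u2 = u1 OR a2 = (a3 XOR a2) OR a2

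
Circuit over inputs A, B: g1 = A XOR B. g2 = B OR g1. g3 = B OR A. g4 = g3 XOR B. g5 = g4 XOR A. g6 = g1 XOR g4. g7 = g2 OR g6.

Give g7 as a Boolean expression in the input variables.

(B OR (A XOR B)) OR ((A XOR B) XOR ((B OR A) XOR B))

g1 = A XOR B
g2 = B OR g1 = B OR (A XOR B)
g3 = B OR A
g4 = g3 XOR B = (B OR A) XOR B
g6 = g1 XOR g4 = (A XOR B) XOR ((B OR A) XOR B)
g7 = g2 OR g6 = (B OR (A XOR B)) OR ((A XOR B) XOR ((B OR A) XOR B))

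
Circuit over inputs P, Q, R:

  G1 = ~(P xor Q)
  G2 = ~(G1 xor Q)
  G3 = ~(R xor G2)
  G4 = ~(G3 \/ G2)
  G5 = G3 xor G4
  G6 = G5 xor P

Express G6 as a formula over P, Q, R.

((~(R xor (~((~(P xor Q)) xor Q)))) xor (~((~(R xor (~((~(P xor Q)) xor Q)))) \/ (~((~(P xor Q)) xor Q))))) xor P

G1 = ~(P xor Q)
G2 = ~(G1 xor Q) = ~((~(P xor Q)) xor Q)
G3 = ~(R xor G2) = ~(R xor (~((~(P xor Q)) xor Q)))
G4 = ~(G3 \/ G2) = ~((~(R xor (~((~(P xor Q)) xor Q)))) \/ (~((~(P xor Q)) xor Q)))
G5 = G3 xor G4 = (~(R xor (~((~(P xor Q)) xor Q)))) xor (~((~(R xor (~((~(P xor Q)) xor Q)))) \/ (~((~(P xor Q)) xor Q))))
G6 = G5 xor P = ((~(R xor (~((~(P xor Q)) xor Q)))) xor (~((~(R xor (~((~(P xor Q)) xor Q)))) \/ (~((~(P xor Q)) xor Q))))) xor P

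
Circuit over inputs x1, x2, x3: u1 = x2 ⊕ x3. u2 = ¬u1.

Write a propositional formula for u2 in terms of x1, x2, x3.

¬(x2 ⊕ x3)

u1 = x2 ⊕ x3
u2 = ¬u1 = ¬(x2 ⊕ x3)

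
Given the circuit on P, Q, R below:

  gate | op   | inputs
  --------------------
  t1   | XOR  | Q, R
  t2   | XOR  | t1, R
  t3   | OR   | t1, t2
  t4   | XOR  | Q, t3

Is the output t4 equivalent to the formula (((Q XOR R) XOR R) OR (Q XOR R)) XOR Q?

Yes

t1 = Q XOR R
t2 = t1 XOR R = (Q XOR R) XOR R
t3 = t1 OR t2 = (Q XOR R) OR ((Q XOR R) XOR R)
t4 = Q XOR t3 = Q XOR ((Q XOR R) OR ((Q XOR R) XOR R))
At P=0, Q=0, R=0: circuit gives 0, formula gives 0.
At P=0, Q=0, R=1: circuit gives 1, formula gives 1.
Agrees on all 8 inputs.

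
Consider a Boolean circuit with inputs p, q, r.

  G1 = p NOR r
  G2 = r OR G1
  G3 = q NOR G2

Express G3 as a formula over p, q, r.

q NOR (r OR (p NOR r))

G1 = p NOR r
G2 = r OR G1 = r OR (p NOR r)
G3 = q NOR G2 = q NOR (r OR (p NOR r))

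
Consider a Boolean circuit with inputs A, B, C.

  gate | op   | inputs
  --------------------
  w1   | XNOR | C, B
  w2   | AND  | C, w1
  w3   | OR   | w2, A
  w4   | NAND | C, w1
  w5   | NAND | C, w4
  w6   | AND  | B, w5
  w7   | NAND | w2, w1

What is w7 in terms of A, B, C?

(C AND (C XNOR B)) NAND (C XNOR B)

w1 = C XNOR B
w2 = C AND w1 = C AND (C XNOR B)
w7 = w2 NAND w1 = (C AND (C XNOR B)) NAND (C XNOR B)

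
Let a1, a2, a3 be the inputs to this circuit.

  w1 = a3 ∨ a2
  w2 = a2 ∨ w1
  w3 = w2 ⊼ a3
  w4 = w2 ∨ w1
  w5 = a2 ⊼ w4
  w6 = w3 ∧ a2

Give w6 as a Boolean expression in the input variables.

w1 = a3 ∨ a2
w2 = a2 ∨ w1 = a2 ∨ (a3 ∨ a2)
w3 = w2 ⊼ a3 = (a2 ∨ (a3 ∨ a2)) ⊼ a3
w6 = w3 ∧ a2 = ((a2 ∨ (a3 ∨ a2)) ⊼ a3) ∧ a2

((a2 ∨ (a3 ∨ a2)) ⊼ a3) ∧ a2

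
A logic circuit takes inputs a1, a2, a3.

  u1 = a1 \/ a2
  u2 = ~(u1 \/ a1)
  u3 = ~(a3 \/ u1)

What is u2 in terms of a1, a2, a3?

~((a1 \/ a2) \/ a1)

u1 = a1 \/ a2
u2 = ~(u1 \/ a1) = ~((a1 \/ a2) \/ a1)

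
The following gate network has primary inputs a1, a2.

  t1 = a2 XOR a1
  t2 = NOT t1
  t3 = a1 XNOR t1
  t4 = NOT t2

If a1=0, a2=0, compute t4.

t1 = 0 XOR 0 = 0
t2 = NOT 0 = 1
t4 = NOT 1 = 0

0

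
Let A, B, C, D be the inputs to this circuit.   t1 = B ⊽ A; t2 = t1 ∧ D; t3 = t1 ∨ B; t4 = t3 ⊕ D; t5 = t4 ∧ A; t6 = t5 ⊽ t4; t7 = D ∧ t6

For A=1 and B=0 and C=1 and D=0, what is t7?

0

t1 = 0 ⊽ 1 = 0
t3 = 0 ∨ 0 = 0
t4 = 0 ⊕ 0 = 0
t5 = 0 ∧ 1 = 0
t6 = 0 ⊽ 0 = 1
t7 = 0 ∧ 1 = 0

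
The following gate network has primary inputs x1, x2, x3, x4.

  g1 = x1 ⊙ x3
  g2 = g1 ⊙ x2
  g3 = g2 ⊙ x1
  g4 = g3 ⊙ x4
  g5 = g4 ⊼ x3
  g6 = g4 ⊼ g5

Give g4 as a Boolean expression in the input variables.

g1 = x1 ⊙ x3
g2 = g1 ⊙ x2 = (x1 ⊙ x3) ⊙ x2
g3 = g2 ⊙ x1 = ((x1 ⊙ x3) ⊙ x2) ⊙ x1
g4 = g3 ⊙ x4 = (((x1 ⊙ x3) ⊙ x2) ⊙ x1) ⊙ x4

(((x1 ⊙ x3) ⊙ x2) ⊙ x1) ⊙ x4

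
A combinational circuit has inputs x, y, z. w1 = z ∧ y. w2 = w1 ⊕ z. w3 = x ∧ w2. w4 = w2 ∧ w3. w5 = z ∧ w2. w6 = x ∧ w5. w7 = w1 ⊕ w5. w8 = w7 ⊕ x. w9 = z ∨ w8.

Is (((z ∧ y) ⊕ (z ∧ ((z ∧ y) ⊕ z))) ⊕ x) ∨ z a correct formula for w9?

Yes

w1 = z ∧ y
w2 = w1 ⊕ z = (z ∧ y) ⊕ z
w5 = z ∧ w2 = z ∧ ((z ∧ y) ⊕ z)
w7 = w1 ⊕ w5 = (z ∧ y) ⊕ (z ∧ ((z ∧ y) ⊕ z))
w8 = w7 ⊕ x = ((z ∧ y) ⊕ (z ∧ ((z ∧ y) ⊕ z))) ⊕ x
w9 = z ∨ w8 = z ∨ (((z ∧ y) ⊕ (z ∧ ((z ∧ y) ⊕ z))) ⊕ x)
At x=0, y=0, z=0: circuit gives 0, formula gives 0.
At x=0, y=0, z=1: circuit gives 1, formula gives 1.
Agrees on all 8 inputs.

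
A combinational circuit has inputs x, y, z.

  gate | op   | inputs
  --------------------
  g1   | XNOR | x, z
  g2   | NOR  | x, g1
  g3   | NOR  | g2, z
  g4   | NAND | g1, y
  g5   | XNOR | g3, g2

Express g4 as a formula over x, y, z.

g1 = x XNOR z
g4 = g1 NAND y = (x XNOR z) NAND y

(x XNOR z) NAND y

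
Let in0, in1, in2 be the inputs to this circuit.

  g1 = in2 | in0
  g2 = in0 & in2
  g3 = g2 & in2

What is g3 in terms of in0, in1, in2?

g2 = in0 & in2
g3 = g2 & in2 = (in0 & in2) & in2

(in0 & in2) & in2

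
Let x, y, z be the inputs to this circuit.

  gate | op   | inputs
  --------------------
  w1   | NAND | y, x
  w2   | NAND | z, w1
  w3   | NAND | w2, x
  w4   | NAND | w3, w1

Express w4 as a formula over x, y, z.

w1 = y NAND x
w2 = z NAND w1 = z NAND (y NAND x)
w3 = w2 NAND x = (z NAND (y NAND x)) NAND x
w4 = w3 NAND w1 = ((z NAND (y NAND x)) NAND x) NAND (y NAND x)

((z NAND (y NAND x)) NAND x) NAND (y NAND x)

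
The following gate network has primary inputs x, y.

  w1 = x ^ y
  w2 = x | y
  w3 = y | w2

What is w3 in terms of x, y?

w2 = x | y
w3 = y | w2 = y | (x | y)

y | (x | y)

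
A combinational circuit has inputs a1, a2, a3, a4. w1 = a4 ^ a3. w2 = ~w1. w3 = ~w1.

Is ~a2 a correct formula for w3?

w1 = a4 ^ a3
w3 = ~w1 = ~(a4 ^ a3)
At a1=0, a2=0, a3=0, a4=1: circuit gives 0, formula gives 1.

No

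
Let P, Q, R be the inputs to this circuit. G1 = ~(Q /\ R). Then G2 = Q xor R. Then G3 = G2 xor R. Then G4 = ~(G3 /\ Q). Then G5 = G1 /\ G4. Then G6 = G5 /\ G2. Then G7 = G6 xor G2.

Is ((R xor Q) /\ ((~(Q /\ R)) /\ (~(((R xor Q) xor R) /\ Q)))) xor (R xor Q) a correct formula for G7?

G1 = ~(Q /\ R)
G2 = Q xor R
G3 = G2 xor R = (Q xor R) xor R
G4 = ~(G3 /\ Q) = ~(((Q xor R) xor R) /\ Q)
G5 = G1 /\ G4 = (~(Q /\ R)) /\ (~(((Q xor R) xor R) /\ Q))
G6 = G5 /\ G2 = ((~(Q /\ R)) /\ (~(((Q xor R) xor R) /\ Q))) /\ (Q xor R)
G7 = G6 xor G2 = (((~(Q /\ R)) /\ (~(((Q xor R) xor R) /\ Q))) /\ (Q xor R)) xor (Q xor R)
At P=0, Q=0, R=0: circuit gives 0, formula gives 0.
At P=0, Q=1, R=0: circuit gives 1, formula gives 1.
Agrees on all 8 inputs.

Yes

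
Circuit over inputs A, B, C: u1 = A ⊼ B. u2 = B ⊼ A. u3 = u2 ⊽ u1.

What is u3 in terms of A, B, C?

u1 = A ⊼ B
u2 = B ⊼ A
u3 = u2 ⊽ u1 = (B ⊼ A) ⊽ (A ⊼ B)

(B ⊼ A) ⊽ (A ⊼ B)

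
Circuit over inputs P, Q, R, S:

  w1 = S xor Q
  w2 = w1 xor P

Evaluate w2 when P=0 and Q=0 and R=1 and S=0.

0

w1 = 0 xor 0 = 0
w2 = 0 xor 0 = 0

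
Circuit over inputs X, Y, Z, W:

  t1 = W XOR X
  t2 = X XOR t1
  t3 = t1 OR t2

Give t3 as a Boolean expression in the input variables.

t1 = W XOR X
t2 = X XOR t1 = X XOR (W XOR X)
t3 = t1 OR t2 = (W XOR X) OR (X XOR (W XOR X))

(W XOR X) OR (X XOR (W XOR X))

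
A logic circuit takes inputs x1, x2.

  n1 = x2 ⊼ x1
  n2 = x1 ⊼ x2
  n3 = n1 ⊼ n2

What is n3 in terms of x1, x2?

n1 = x2 ⊼ x1
n2 = x1 ⊼ x2
n3 = n1 ⊼ n2 = (x2 ⊼ x1) ⊼ (x1 ⊼ x2)

(x2 ⊼ x1) ⊼ (x1 ⊼ x2)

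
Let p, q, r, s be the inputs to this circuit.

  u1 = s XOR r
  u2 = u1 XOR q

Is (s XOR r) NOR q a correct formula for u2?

No

u1 = s XOR r
u2 = u1 XOR q = (s XOR r) XOR q
At p=0, q=0, r=0, s=0: circuit gives 0, formula gives 1.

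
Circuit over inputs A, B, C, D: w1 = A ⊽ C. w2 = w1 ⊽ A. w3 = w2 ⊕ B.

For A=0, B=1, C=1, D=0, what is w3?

w1 = 0 ⊽ 1 = 0
w2 = 0 ⊽ 0 = 1
w3 = 1 ⊕ 1 = 0

0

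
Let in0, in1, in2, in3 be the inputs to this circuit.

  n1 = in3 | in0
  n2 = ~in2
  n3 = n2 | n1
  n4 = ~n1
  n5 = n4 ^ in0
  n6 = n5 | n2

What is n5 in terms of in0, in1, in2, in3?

~(in3 | in0) ^ in0

n1 = in3 | in0
n4 = ~n1 = ~(in3 | in0)
n5 = n4 ^ in0 = ~(in3 | in0) ^ in0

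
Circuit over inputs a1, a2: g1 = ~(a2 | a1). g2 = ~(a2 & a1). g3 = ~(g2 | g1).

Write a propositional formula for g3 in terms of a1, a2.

g1 = ~(a2 | a1)
g2 = ~(a2 & a1)
g3 = ~(g2 | g1) = ~((~(a2 & a1)) | (~(a2 | a1)))

~((~(a2 & a1)) | (~(a2 | a1)))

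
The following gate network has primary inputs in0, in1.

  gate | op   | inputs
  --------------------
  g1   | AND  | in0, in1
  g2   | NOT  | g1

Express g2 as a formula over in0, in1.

NOT (in0 AND in1)

g1 = in0 AND in1
g2 = NOT g1 = NOT (in0 AND in1)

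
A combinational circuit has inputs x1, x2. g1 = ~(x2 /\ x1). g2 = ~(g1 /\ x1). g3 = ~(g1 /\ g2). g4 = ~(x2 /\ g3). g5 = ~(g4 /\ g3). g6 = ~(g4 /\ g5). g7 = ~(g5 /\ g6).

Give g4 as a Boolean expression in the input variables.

g1 = ~(x2 /\ x1)
g2 = ~(g1 /\ x1) = ~((~(x2 /\ x1)) /\ x1)
g3 = ~(g1 /\ g2) = ~((~(x2 /\ x1)) /\ (~((~(x2 /\ x1)) /\ x1)))
g4 = ~(x2 /\ g3) = ~(x2 /\ (~((~(x2 /\ x1)) /\ (~((~(x2 /\ x1)) /\ x1)))))

~(x2 /\ (~((~(x2 /\ x1)) /\ (~((~(x2 /\ x1)) /\ x1)))))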